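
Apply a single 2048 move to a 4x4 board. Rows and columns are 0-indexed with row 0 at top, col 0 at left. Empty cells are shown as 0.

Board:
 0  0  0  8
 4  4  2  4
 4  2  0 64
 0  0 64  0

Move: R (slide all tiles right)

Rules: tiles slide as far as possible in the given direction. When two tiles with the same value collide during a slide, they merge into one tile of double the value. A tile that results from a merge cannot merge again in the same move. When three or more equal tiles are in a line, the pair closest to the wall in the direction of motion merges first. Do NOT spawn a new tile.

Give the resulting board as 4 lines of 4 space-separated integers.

Slide right:
row 0: [0, 0, 0, 8] -> [0, 0, 0, 8]
row 1: [4, 4, 2, 4] -> [0, 8, 2, 4]
row 2: [4, 2, 0, 64] -> [0, 4, 2, 64]
row 3: [0, 0, 64, 0] -> [0, 0, 0, 64]

Answer:  0  0  0  8
 0  8  2  4
 0  4  2 64
 0  0  0 64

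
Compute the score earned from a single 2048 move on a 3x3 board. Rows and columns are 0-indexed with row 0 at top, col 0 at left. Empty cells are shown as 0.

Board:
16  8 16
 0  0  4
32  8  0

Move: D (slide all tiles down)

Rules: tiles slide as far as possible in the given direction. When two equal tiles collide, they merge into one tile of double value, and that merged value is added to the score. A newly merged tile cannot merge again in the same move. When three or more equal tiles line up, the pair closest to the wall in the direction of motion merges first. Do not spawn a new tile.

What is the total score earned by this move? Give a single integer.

Answer: 16

Derivation:
Slide down:
col 0: [16, 0, 32] -> [0, 16, 32]  score +0 (running 0)
col 1: [8, 0, 8] -> [0, 0, 16]  score +16 (running 16)
col 2: [16, 4, 0] -> [0, 16, 4]  score +0 (running 16)
Board after move:
 0  0  0
16  0 16
32 16  4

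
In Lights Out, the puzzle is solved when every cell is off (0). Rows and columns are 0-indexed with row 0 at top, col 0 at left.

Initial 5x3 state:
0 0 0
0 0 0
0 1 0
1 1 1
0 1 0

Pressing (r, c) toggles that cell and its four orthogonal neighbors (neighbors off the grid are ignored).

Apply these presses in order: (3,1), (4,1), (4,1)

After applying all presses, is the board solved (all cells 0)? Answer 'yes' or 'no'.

Answer: yes

Derivation:
After press 1 at (3,1):
0 0 0
0 0 0
0 0 0
0 0 0
0 0 0

After press 2 at (4,1):
0 0 0
0 0 0
0 0 0
0 1 0
1 1 1

After press 3 at (4,1):
0 0 0
0 0 0
0 0 0
0 0 0
0 0 0

Lights still on: 0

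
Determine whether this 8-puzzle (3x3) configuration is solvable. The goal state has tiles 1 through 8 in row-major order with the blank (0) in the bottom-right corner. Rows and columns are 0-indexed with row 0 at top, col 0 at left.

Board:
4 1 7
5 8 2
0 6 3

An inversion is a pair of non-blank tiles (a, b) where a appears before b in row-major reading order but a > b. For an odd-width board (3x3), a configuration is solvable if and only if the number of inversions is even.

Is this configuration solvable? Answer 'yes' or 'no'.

Answer: no

Derivation:
Inversions (pairs i<j in row-major order where tile[i] > tile[j] > 0): 13
13 is odd, so the puzzle is not solvable.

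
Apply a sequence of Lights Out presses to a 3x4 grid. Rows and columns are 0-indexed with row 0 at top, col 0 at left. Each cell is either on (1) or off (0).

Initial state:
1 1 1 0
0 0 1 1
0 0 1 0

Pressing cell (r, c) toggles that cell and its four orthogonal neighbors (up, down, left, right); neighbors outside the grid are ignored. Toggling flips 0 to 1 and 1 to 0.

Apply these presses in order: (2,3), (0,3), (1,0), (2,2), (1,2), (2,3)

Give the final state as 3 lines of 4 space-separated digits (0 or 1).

Answer: 0 1 1 1
1 0 1 1
1 1 1 1

Derivation:
After press 1 at (2,3):
1 1 1 0
0 0 1 0
0 0 0 1

After press 2 at (0,3):
1 1 0 1
0 0 1 1
0 0 0 1

After press 3 at (1,0):
0 1 0 1
1 1 1 1
1 0 0 1

After press 4 at (2,2):
0 1 0 1
1 1 0 1
1 1 1 0

After press 5 at (1,2):
0 1 1 1
1 0 1 0
1 1 0 0

After press 6 at (2,3):
0 1 1 1
1 0 1 1
1 1 1 1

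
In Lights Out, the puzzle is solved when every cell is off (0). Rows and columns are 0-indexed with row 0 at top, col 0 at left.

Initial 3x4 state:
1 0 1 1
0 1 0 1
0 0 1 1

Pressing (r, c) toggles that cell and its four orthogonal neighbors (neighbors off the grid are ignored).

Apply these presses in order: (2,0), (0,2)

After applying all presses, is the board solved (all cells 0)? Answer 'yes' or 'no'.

After press 1 at (2,0):
1 0 1 1
1 1 0 1
1 1 1 1

After press 2 at (0,2):
1 1 0 0
1 1 1 1
1 1 1 1

Lights still on: 10

Answer: no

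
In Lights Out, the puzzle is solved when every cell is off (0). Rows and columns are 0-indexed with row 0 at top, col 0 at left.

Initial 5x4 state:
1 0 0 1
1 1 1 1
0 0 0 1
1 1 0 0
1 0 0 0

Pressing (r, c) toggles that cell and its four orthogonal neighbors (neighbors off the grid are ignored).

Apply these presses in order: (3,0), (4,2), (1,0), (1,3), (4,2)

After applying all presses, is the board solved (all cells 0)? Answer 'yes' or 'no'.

After press 1 at (3,0):
1 0 0 1
1 1 1 1
1 0 0 1
0 0 0 0
0 0 0 0

After press 2 at (4,2):
1 0 0 1
1 1 1 1
1 0 0 1
0 0 1 0
0 1 1 1

After press 3 at (1,0):
0 0 0 1
0 0 1 1
0 0 0 1
0 0 1 0
0 1 1 1

After press 4 at (1,3):
0 0 0 0
0 0 0 0
0 0 0 0
0 0 1 0
0 1 1 1

After press 5 at (4,2):
0 0 0 0
0 0 0 0
0 0 0 0
0 0 0 0
0 0 0 0

Lights still on: 0

Answer: yes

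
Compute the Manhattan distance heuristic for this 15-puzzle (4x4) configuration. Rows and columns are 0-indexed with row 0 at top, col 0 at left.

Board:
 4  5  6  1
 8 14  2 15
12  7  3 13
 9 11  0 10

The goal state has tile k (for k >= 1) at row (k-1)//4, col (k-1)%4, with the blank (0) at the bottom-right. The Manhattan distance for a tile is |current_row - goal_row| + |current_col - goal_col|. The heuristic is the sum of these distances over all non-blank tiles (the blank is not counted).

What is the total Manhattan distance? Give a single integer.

Answer: 37

Derivation:
Tile 4: (0,0)->(0,3) = 3
Tile 5: (0,1)->(1,0) = 2
Tile 6: (0,2)->(1,1) = 2
Tile 1: (0,3)->(0,0) = 3
Tile 8: (1,0)->(1,3) = 3
Tile 14: (1,1)->(3,1) = 2
Tile 2: (1,2)->(0,1) = 2
Tile 15: (1,3)->(3,2) = 3
Tile 12: (2,0)->(2,3) = 3
Tile 7: (2,1)->(1,2) = 2
Tile 3: (2,2)->(0,2) = 2
Tile 13: (2,3)->(3,0) = 4
Tile 9: (3,0)->(2,0) = 1
Tile 11: (3,1)->(2,2) = 2
Tile 10: (3,3)->(2,1) = 3
Sum: 3 + 2 + 2 + 3 + 3 + 2 + 2 + 3 + 3 + 2 + 2 + 4 + 1 + 2 + 3 = 37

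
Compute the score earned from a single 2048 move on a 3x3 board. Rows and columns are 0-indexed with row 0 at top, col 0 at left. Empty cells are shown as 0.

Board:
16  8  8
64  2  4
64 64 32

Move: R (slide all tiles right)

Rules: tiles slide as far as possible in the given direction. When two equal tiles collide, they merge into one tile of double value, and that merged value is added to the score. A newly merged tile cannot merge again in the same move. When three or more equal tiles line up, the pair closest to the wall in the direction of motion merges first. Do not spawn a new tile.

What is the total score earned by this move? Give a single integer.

Answer: 144

Derivation:
Slide right:
row 0: [16, 8, 8] -> [0, 16, 16]  score +16 (running 16)
row 1: [64, 2, 4] -> [64, 2, 4]  score +0 (running 16)
row 2: [64, 64, 32] -> [0, 128, 32]  score +128 (running 144)
Board after move:
  0  16  16
 64   2   4
  0 128  32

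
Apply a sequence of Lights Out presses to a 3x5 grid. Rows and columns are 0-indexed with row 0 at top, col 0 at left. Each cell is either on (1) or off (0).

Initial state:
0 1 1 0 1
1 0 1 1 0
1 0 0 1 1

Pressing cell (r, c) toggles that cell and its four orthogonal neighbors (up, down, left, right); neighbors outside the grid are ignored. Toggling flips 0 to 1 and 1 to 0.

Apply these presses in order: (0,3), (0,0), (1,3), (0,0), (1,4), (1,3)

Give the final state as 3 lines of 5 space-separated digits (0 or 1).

After press 1 at (0,3):
0 1 0 1 0
1 0 1 0 0
1 0 0 1 1

After press 2 at (0,0):
1 0 0 1 0
0 0 1 0 0
1 0 0 1 1

After press 3 at (1,3):
1 0 0 0 0
0 0 0 1 1
1 0 0 0 1

After press 4 at (0,0):
0 1 0 0 0
1 0 0 1 1
1 0 0 0 1

After press 5 at (1,4):
0 1 0 0 1
1 0 0 0 0
1 0 0 0 0

After press 6 at (1,3):
0 1 0 1 1
1 0 1 1 1
1 0 0 1 0

Answer: 0 1 0 1 1
1 0 1 1 1
1 0 0 1 0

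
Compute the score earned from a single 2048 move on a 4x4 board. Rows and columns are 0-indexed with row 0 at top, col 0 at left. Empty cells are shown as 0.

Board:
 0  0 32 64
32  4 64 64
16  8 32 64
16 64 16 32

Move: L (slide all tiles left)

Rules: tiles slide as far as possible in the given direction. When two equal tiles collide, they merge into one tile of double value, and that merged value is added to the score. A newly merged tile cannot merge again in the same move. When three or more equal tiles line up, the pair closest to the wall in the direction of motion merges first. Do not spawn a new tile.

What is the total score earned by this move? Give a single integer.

Slide left:
row 0: [0, 0, 32, 64] -> [32, 64, 0, 0]  score +0 (running 0)
row 1: [32, 4, 64, 64] -> [32, 4, 128, 0]  score +128 (running 128)
row 2: [16, 8, 32, 64] -> [16, 8, 32, 64]  score +0 (running 128)
row 3: [16, 64, 16, 32] -> [16, 64, 16, 32]  score +0 (running 128)
Board after move:
 32  64   0   0
 32   4 128   0
 16   8  32  64
 16  64  16  32

Answer: 128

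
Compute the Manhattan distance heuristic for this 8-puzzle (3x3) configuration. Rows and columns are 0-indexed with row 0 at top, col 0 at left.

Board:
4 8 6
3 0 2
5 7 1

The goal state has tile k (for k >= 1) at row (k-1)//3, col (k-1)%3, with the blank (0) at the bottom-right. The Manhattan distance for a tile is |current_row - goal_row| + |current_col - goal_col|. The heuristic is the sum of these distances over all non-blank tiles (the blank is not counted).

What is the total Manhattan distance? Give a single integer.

Tile 4: at (0,0), goal (1,0), distance |0-1|+|0-0| = 1
Tile 8: at (0,1), goal (2,1), distance |0-2|+|1-1| = 2
Tile 6: at (0,2), goal (1,2), distance |0-1|+|2-2| = 1
Tile 3: at (1,0), goal (0,2), distance |1-0|+|0-2| = 3
Tile 2: at (1,2), goal (0,1), distance |1-0|+|2-1| = 2
Tile 5: at (2,0), goal (1,1), distance |2-1|+|0-1| = 2
Tile 7: at (2,1), goal (2,0), distance |2-2|+|1-0| = 1
Tile 1: at (2,2), goal (0,0), distance |2-0|+|2-0| = 4
Sum: 1 + 2 + 1 + 3 + 2 + 2 + 1 + 4 = 16

Answer: 16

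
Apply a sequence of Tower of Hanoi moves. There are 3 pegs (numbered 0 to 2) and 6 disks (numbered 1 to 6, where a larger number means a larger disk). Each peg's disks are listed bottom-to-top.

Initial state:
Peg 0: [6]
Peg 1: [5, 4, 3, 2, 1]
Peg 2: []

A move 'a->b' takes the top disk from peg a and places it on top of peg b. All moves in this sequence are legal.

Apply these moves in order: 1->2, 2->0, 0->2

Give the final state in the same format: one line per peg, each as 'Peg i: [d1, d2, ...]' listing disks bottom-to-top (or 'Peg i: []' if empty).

Answer: Peg 0: [6]
Peg 1: [5, 4, 3, 2]
Peg 2: [1]

Derivation:
After move 1 (1->2):
Peg 0: [6]
Peg 1: [5, 4, 3, 2]
Peg 2: [1]

After move 2 (2->0):
Peg 0: [6, 1]
Peg 1: [5, 4, 3, 2]
Peg 2: []

After move 3 (0->2):
Peg 0: [6]
Peg 1: [5, 4, 3, 2]
Peg 2: [1]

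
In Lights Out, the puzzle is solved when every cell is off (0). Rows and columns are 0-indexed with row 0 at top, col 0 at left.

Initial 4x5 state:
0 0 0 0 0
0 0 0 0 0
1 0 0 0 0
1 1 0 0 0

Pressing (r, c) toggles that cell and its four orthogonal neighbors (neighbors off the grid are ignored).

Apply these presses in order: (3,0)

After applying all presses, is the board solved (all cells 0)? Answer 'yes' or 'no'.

After press 1 at (3,0):
0 0 0 0 0
0 0 0 0 0
0 0 0 0 0
0 0 0 0 0

Lights still on: 0

Answer: yes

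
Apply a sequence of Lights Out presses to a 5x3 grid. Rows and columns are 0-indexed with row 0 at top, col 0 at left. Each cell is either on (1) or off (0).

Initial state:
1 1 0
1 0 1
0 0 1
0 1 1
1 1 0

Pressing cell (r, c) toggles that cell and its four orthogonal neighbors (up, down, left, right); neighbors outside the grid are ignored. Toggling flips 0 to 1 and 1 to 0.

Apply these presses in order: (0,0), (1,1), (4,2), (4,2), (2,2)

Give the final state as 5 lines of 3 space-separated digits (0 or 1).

After press 1 at (0,0):
0 0 0
0 0 1
0 0 1
0 1 1
1 1 0

After press 2 at (1,1):
0 1 0
1 1 0
0 1 1
0 1 1
1 1 0

After press 3 at (4,2):
0 1 0
1 1 0
0 1 1
0 1 0
1 0 1

After press 4 at (4,2):
0 1 0
1 1 0
0 1 1
0 1 1
1 1 0

After press 5 at (2,2):
0 1 0
1 1 1
0 0 0
0 1 0
1 1 0

Answer: 0 1 0
1 1 1
0 0 0
0 1 0
1 1 0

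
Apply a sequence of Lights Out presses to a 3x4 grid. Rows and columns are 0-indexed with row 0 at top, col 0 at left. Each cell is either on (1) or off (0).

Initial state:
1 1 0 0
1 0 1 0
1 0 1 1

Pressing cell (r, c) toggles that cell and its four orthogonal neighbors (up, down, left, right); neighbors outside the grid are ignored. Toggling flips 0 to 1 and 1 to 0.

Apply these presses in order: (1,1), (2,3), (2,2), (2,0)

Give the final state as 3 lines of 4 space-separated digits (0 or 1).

Answer: 1 0 0 0
1 1 1 1
0 1 1 1

Derivation:
After press 1 at (1,1):
1 0 0 0
0 1 0 0
1 1 1 1

After press 2 at (2,3):
1 0 0 0
0 1 0 1
1 1 0 0

After press 3 at (2,2):
1 0 0 0
0 1 1 1
1 0 1 1

After press 4 at (2,0):
1 0 0 0
1 1 1 1
0 1 1 1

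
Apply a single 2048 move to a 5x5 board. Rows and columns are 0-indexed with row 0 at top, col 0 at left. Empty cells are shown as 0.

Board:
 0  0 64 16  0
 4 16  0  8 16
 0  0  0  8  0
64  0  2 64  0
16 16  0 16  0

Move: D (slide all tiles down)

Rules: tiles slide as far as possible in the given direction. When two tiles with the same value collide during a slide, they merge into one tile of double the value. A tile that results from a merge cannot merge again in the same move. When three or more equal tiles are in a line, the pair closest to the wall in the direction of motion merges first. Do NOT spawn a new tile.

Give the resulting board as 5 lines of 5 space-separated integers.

Slide down:
col 0: [0, 4, 0, 64, 16] -> [0, 0, 4, 64, 16]
col 1: [0, 16, 0, 0, 16] -> [0, 0, 0, 0, 32]
col 2: [64, 0, 0, 2, 0] -> [0, 0, 0, 64, 2]
col 3: [16, 8, 8, 64, 16] -> [0, 16, 16, 64, 16]
col 4: [0, 16, 0, 0, 0] -> [0, 0, 0, 0, 16]

Answer:  0  0  0  0  0
 0  0  0 16  0
 4  0  0 16  0
64  0 64 64  0
16 32  2 16 16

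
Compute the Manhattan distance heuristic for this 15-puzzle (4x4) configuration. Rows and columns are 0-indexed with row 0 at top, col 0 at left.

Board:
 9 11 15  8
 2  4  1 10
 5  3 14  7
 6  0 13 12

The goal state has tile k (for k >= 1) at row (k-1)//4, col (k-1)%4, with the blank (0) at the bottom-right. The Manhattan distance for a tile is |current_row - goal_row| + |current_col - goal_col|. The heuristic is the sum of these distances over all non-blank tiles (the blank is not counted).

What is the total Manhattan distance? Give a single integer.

Tile 9: at (0,0), goal (2,0), distance |0-2|+|0-0| = 2
Tile 11: at (0,1), goal (2,2), distance |0-2|+|1-2| = 3
Tile 15: at (0,2), goal (3,2), distance |0-3|+|2-2| = 3
Tile 8: at (0,3), goal (1,3), distance |0-1|+|3-3| = 1
Tile 2: at (1,0), goal (0,1), distance |1-0|+|0-1| = 2
Tile 4: at (1,1), goal (0,3), distance |1-0|+|1-3| = 3
Tile 1: at (1,2), goal (0,0), distance |1-0|+|2-0| = 3
Tile 10: at (1,3), goal (2,1), distance |1-2|+|3-1| = 3
Tile 5: at (2,0), goal (1,0), distance |2-1|+|0-0| = 1
Tile 3: at (2,1), goal (0,2), distance |2-0|+|1-2| = 3
Tile 14: at (2,2), goal (3,1), distance |2-3|+|2-1| = 2
Tile 7: at (2,3), goal (1,2), distance |2-1|+|3-2| = 2
Tile 6: at (3,0), goal (1,1), distance |3-1|+|0-1| = 3
Tile 13: at (3,2), goal (3,0), distance |3-3|+|2-0| = 2
Tile 12: at (3,3), goal (2,3), distance |3-2|+|3-3| = 1
Sum: 2 + 3 + 3 + 1 + 2 + 3 + 3 + 3 + 1 + 3 + 2 + 2 + 3 + 2 + 1 = 34

Answer: 34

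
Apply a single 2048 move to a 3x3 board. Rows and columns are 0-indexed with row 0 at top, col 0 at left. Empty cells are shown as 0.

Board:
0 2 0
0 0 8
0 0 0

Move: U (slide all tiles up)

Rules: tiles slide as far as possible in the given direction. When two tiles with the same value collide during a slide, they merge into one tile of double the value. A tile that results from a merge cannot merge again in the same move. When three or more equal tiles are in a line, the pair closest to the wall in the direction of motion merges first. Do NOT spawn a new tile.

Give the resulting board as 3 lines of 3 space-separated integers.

Slide up:
col 0: [0, 0, 0] -> [0, 0, 0]
col 1: [2, 0, 0] -> [2, 0, 0]
col 2: [0, 8, 0] -> [8, 0, 0]

Answer: 0 2 8
0 0 0
0 0 0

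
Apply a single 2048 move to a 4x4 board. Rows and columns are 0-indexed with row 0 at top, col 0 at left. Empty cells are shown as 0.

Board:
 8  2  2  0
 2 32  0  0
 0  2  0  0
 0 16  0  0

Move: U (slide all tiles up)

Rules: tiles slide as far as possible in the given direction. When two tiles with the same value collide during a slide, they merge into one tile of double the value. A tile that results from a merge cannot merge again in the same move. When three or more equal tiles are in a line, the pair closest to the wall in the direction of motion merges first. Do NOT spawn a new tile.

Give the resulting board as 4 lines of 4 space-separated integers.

Answer:  8  2  2  0
 2 32  0  0
 0  2  0  0
 0 16  0  0

Derivation:
Slide up:
col 0: [8, 2, 0, 0] -> [8, 2, 0, 0]
col 1: [2, 32, 2, 16] -> [2, 32, 2, 16]
col 2: [2, 0, 0, 0] -> [2, 0, 0, 0]
col 3: [0, 0, 0, 0] -> [0, 0, 0, 0]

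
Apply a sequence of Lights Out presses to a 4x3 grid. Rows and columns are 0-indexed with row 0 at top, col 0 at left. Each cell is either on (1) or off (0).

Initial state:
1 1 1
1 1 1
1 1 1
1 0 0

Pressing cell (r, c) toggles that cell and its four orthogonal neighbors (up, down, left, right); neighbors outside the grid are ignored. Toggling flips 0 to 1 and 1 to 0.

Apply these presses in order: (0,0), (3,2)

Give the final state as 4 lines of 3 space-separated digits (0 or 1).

Answer: 0 0 1
0 1 1
1 1 0
1 1 1

Derivation:
After press 1 at (0,0):
0 0 1
0 1 1
1 1 1
1 0 0

After press 2 at (3,2):
0 0 1
0 1 1
1 1 0
1 1 1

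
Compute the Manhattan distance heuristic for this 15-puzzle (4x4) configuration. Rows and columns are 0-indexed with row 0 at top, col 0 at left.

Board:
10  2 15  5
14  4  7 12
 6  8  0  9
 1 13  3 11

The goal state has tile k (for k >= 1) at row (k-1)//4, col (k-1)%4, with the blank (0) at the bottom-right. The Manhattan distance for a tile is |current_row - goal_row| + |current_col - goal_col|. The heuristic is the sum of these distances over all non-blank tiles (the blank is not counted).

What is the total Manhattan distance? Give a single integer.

Tile 10: (0,0)->(2,1) = 3
Tile 2: (0,1)->(0,1) = 0
Tile 15: (0,2)->(3,2) = 3
Tile 5: (0,3)->(1,0) = 4
Tile 14: (1,0)->(3,1) = 3
Tile 4: (1,1)->(0,3) = 3
Tile 7: (1,2)->(1,2) = 0
Tile 12: (1,3)->(2,3) = 1
Tile 6: (2,0)->(1,1) = 2
Tile 8: (2,1)->(1,3) = 3
Tile 9: (2,3)->(2,0) = 3
Tile 1: (3,0)->(0,0) = 3
Tile 13: (3,1)->(3,0) = 1
Tile 3: (3,2)->(0,2) = 3
Tile 11: (3,3)->(2,2) = 2
Sum: 3 + 0 + 3 + 4 + 3 + 3 + 0 + 1 + 2 + 3 + 3 + 3 + 1 + 3 + 2 = 34

Answer: 34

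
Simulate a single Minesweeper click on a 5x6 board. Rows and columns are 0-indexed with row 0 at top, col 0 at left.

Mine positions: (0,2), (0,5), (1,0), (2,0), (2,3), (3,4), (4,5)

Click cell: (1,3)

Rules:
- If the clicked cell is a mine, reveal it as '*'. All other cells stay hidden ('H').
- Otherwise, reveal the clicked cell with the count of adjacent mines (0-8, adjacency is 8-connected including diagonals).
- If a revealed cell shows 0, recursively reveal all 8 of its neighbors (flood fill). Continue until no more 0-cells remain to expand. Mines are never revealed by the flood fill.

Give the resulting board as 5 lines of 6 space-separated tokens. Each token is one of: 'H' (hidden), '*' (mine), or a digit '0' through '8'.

H H H H H H
H H H 2 H H
H H H H H H
H H H H H H
H H H H H H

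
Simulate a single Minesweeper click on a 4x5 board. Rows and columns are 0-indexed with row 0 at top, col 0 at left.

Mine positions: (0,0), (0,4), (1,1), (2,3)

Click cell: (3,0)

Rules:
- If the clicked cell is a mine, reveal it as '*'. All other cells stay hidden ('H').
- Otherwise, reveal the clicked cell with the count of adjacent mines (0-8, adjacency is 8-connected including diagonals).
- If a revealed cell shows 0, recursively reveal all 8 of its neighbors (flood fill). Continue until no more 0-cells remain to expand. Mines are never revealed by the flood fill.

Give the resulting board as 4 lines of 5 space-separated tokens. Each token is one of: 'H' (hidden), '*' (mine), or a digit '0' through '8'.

H H H H H
H H H H H
1 1 2 H H
0 0 1 H H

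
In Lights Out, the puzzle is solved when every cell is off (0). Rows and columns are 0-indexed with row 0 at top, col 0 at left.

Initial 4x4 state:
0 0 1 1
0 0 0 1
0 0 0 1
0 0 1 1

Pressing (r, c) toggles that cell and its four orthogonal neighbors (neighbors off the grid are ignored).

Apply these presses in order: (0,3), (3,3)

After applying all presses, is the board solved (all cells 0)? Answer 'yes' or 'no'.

Answer: yes

Derivation:
After press 1 at (0,3):
0 0 0 0
0 0 0 0
0 0 0 1
0 0 1 1

After press 2 at (3,3):
0 0 0 0
0 0 0 0
0 0 0 0
0 0 0 0

Lights still on: 0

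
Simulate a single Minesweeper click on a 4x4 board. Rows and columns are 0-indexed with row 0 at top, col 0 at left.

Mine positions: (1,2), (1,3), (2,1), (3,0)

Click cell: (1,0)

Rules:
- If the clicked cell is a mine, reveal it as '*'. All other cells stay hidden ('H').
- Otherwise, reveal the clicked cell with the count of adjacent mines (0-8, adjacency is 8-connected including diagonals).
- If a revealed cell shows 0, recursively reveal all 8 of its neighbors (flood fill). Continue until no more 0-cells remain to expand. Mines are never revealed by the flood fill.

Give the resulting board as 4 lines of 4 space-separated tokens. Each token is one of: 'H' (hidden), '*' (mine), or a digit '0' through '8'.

H H H H
1 H H H
H H H H
H H H H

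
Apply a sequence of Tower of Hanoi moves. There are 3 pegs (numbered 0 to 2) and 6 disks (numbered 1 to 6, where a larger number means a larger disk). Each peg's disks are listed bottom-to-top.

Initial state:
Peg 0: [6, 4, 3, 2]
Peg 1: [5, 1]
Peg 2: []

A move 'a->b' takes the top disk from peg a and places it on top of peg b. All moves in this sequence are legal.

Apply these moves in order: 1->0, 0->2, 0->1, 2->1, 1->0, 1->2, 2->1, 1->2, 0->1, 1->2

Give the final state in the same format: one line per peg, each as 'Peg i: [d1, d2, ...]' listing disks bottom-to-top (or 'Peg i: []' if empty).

Answer: Peg 0: [6, 4, 3]
Peg 1: [5]
Peg 2: [2, 1]

Derivation:
After move 1 (1->0):
Peg 0: [6, 4, 3, 2, 1]
Peg 1: [5]
Peg 2: []

After move 2 (0->2):
Peg 0: [6, 4, 3, 2]
Peg 1: [5]
Peg 2: [1]

After move 3 (0->1):
Peg 0: [6, 4, 3]
Peg 1: [5, 2]
Peg 2: [1]

After move 4 (2->1):
Peg 0: [6, 4, 3]
Peg 1: [5, 2, 1]
Peg 2: []

After move 5 (1->0):
Peg 0: [6, 4, 3, 1]
Peg 1: [5, 2]
Peg 2: []

After move 6 (1->2):
Peg 0: [6, 4, 3, 1]
Peg 1: [5]
Peg 2: [2]

After move 7 (2->1):
Peg 0: [6, 4, 3, 1]
Peg 1: [5, 2]
Peg 2: []

After move 8 (1->2):
Peg 0: [6, 4, 3, 1]
Peg 1: [5]
Peg 2: [2]

After move 9 (0->1):
Peg 0: [6, 4, 3]
Peg 1: [5, 1]
Peg 2: [2]

After move 10 (1->2):
Peg 0: [6, 4, 3]
Peg 1: [5]
Peg 2: [2, 1]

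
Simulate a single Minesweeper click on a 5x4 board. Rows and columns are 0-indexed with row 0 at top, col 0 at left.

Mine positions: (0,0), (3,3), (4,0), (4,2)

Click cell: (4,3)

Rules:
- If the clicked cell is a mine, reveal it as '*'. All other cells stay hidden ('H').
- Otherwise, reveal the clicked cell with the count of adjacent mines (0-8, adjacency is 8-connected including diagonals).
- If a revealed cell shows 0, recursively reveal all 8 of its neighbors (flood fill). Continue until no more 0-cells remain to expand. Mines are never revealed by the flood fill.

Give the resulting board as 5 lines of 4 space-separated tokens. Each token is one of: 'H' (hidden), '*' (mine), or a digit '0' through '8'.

H H H H
H H H H
H H H H
H H H H
H H H 2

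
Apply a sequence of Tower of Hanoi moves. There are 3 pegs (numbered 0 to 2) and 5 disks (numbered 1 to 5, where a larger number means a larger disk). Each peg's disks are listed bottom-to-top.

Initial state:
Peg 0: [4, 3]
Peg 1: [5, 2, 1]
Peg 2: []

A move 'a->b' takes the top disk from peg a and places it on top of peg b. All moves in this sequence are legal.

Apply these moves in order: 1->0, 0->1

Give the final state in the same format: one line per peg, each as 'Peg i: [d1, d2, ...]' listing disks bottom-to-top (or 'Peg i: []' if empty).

After move 1 (1->0):
Peg 0: [4, 3, 1]
Peg 1: [5, 2]
Peg 2: []

After move 2 (0->1):
Peg 0: [4, 3]
Peg 1: [5, 2, 1]
Peg 2: []

Answer: Peg 0: [4, 3]
Peg 1: [5, 2, 1]
Peg 2: []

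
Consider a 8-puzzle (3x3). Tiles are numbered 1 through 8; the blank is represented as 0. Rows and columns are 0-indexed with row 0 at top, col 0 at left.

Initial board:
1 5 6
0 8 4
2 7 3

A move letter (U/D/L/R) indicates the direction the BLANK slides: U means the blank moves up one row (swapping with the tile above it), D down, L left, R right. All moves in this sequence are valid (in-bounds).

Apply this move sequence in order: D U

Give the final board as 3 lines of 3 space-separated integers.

Answer: 1 5 6
0 8 4
2 7 3

Derivation:
After move 1 (D):
1 5 6
2 8 4
0 7 3

After move 2 (U):
1 5 6
0 8 4
2 7 3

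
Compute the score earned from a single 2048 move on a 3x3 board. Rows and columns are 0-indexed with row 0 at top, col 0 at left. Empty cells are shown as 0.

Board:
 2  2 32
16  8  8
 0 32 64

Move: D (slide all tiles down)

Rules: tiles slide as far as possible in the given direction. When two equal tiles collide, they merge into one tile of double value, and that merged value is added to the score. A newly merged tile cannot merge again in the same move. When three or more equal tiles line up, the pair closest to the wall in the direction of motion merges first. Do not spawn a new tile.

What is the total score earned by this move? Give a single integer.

Slide down:
col 0: [2, 16, 0] -> [0, 2, 16]  score +0 (running 0)
col 1: [2, 8, 32] -> [2, 8, 32]  score +0 (running 0)
col 2: [32, 8, 64] -> [32, 8, 64]  score +0 (running 0)
Board after move:
 0  2 32
 2  8  8
16 32 64

Answer: 0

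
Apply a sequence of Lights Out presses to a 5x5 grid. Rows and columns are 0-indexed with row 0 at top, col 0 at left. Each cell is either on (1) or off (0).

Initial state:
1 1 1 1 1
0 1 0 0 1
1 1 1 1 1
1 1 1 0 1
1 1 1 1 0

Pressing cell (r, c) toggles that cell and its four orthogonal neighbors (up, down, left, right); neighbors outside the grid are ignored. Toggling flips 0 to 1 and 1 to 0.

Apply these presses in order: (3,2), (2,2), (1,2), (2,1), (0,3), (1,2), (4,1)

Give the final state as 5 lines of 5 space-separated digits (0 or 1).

After press 1 at (3,2):
1 1 1 1 1
0 1 0 0 1
1 1 0 1 1
1 0 0 1 1
1 1 0 1 0

After press 2 at (2,2):
1 1 1 1 1
0 1 1 0 1
1 0 1 0 1
1 0 1 1 1
1 1 0 1 0

After press 3 at (1,2):
1 1 0 1 1
0 0 0 1 1
1 0 0 0 1
1 0 1 1 1
1 1 0 1 0

After press 4 at (2,1):
1 1 0 1 1
0 1 0 1 1
0 1 1 0 1
1 1 1 1 1
1 1 0 1 0

After press 5 at (0,3):
1 1 1 0 0
0 1 0 0 1
0 1 1 0 1
1 1 1 1 1
1 1 0 1 0

After press 6 at (1,2):
1 1 0 0 0
0 0 1 1 1
0 1 0 0 1
1 1 1 1 1
1 1 0 1 0

After press 7 at (4,1):
1 1 0 0 0
0 0 1 1 1
0 1 0 0 1
1 0 1 1 1
0 0 1 1 0

Answer: 1 1 0 0 0
0 0 1 1 1
0 1 0 0 1
1 0 1 1 1
0 0 1 1 0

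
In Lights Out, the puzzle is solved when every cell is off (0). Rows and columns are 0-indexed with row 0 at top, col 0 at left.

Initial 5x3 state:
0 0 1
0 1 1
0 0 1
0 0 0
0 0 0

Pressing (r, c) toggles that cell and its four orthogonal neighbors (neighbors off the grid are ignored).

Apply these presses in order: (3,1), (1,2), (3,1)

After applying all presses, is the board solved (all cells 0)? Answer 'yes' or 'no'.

After press 1 at (3,1):
0 0 1
0 1 1
0 1 1
1 1 1
0 1 0

After press 2 at (1,2):
0 0 0
0 0 0
0 1 0
1 1 1
0 1 0

After press 3 at (3,1):
0 0 0
0 0 0
0 0 0
0 0 0
0 0 0

Lights still on: 0

Answer: yes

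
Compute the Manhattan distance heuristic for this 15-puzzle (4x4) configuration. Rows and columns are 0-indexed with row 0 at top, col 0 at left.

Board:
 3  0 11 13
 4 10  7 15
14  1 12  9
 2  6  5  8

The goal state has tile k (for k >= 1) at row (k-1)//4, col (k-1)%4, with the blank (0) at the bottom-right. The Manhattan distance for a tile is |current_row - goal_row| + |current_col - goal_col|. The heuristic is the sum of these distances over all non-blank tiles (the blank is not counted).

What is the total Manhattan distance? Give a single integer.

Answer: 39

Derivation:
Tile 3: (0,0)->(0,2) = 2
Tile 11: (0,2)->(2,2) = 2
Tile 13: (0,3)->(3,0) = 6
Tile 4: (1,0)->(0,3) = 4
Tile 10: (1,1)->(2,1) = 1
Tile 7: (1,2)->(1,2) = 0
Tile 15: (1,3)->(3,2) = 3
Tile 14: (2,0)->(3,1) = 2
Tile 1: (2,1)->(0,0) = 3
Tile 12: (2,2)->(2,3) = 1
Tile 9: (2,3)->(2,0) = 3
Tile 2: (3,0)->(0,1) = 4
Tile 6: (3,1)->(1,1) = 2
Tile 5: (3,2)->(1,0) = 4
Tile 8: (3,3)->(1,3) = 2
Sum: 2 + 2 + 6 + 4 + 1 + 0 + 3 + 2 + 3 + 1 + 3 + 4 + 2 + 4 + 2 = 39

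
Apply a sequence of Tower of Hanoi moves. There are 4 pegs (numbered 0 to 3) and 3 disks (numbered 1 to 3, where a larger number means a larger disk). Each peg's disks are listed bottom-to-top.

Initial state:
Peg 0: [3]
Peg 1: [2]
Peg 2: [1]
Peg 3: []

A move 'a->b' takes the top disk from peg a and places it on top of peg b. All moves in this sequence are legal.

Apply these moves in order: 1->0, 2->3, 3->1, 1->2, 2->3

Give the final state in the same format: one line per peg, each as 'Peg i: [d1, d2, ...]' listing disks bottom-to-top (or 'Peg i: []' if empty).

After move 1 (1->0):
Peg 0: [3, 2]
Peg 1: []
Peg 2: [1]
Peg 3: []

After move 2 (2->3):
Peg 0: [3, 2]
Peg 1: []
Peg 2: []
Peg 3: [1]

After move 3 (3->1):
Peg 0: [3, 2]
Peg 1: [1]
Peg 2: []
Peg 3: []

After move 4 (1->2):
Peg 0: [3, 2]
Peg 1: []
Peg 2: [1]
Peg 3: []

After move 5 (2->3):
Peg 0: [3, 2]
Peg 1: []
Peg 2: []
Peg 3: [1]

Answer: Peg 0: [3, 2]
Peg 1: []
Peg 2: []
Peg 3: [1]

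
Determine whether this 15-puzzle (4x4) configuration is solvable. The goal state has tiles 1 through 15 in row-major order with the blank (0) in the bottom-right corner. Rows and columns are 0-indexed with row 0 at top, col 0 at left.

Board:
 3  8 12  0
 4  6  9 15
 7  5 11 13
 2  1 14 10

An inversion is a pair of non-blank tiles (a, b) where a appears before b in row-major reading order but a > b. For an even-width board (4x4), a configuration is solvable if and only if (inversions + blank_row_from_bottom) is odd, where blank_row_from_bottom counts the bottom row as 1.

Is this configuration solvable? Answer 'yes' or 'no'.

Answer: yes

Derivation:
Inversions: 47
Blank is in row 0 (0-indexed from top), which is row 4 counting from the bottom (bottom = 1).
47 + 4 = 51, which is odd, so the puzzle is solvable.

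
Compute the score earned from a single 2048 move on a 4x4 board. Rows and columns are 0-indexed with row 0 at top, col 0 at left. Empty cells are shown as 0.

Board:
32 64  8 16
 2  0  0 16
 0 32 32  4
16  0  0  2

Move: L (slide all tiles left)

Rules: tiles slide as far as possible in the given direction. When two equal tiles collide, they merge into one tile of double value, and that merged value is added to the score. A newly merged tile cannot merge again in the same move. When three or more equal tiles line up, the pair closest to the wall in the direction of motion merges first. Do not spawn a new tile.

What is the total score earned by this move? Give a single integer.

Answer: 64

Derivation:
Slide left:
row 0: [32, 64, 8, 16] -> [32, 64, 8, 16]  score +0 (running 0)
row 1: [2, 0, 0, 16] -> [2, 16, 0, 0]  score +0 (running 0)
row 2: [0, 32, 32, 4] -> [64, 4, 0, 0]  score +64 (running 64)
row 3: [16, 0, 0, 2] -> [16, 2, 0, 0]  score +0 (running 64)
Board after move:
32 64  8 16
 2 16  0  0
64  4  0  0
16  2  0  0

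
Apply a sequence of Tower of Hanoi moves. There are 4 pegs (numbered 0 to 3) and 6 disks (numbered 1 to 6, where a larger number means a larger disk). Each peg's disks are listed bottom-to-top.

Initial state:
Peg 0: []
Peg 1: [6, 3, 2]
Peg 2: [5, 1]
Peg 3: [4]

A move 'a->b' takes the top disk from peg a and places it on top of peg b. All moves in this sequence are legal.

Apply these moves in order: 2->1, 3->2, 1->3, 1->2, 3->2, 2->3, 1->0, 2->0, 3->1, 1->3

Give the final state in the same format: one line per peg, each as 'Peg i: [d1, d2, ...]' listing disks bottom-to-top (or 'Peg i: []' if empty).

Answer: Peg 0: [3, 2]
Peg 1: [6]
Peg 2: [5, 4]
Peg 3: [1]

Derivation:
After move 1 (2->1):
Peg 0: []
Peg 1: [6, 3, 2, 1]
Peg 2: [5]
Peg 3: [4]

After move 2 (3->2):
Peg 0: []
Peg 1: [6, 3, 2, 1]
Peg 2: [5, 4]
Peg 3: []

After move 3 (1->3):
Peg 0: []
Peg 1: [6, 3, 2]
Peg 2: [5, 4]
Peg 3: [1]

After move 4 (1->2):
Peg 0: []
Peg 1: [6, 3]
Peg 2: [5, 4, 2]
Peg 3: [1]

After move 5 (3->2):
Peg 0: []
Peg 1: [6, 3]
Peg 2: [5, 4, 2, 1]
Peg 3: []

After move 6 (2->3):
Peg 0: []
Peg 1: [6, 3]
Peg 2: [5, 4, 2]
Peg 3: [1]

After move 7 (1->0):
Peg 0: [3]
Peg 1: [6]
Peg 2: [5, 4, 2]
Peg 3: [1]

After move 8 (2->0):
Peg 0: [3, 2]
Peg 1: [6]
Peg 2: [5, 4]
Peg 3: [1]

After move 9 (3->1):
Peg 0: [3, 2]
Peg 1: [6, 1]
Peg 2: [5, 4]
Peg 3: []

After move 10 (1->3):
Peg 0: [3, 2]
Peg 1: [6]
Peg 2: [5, 4]
Peg 3: [1]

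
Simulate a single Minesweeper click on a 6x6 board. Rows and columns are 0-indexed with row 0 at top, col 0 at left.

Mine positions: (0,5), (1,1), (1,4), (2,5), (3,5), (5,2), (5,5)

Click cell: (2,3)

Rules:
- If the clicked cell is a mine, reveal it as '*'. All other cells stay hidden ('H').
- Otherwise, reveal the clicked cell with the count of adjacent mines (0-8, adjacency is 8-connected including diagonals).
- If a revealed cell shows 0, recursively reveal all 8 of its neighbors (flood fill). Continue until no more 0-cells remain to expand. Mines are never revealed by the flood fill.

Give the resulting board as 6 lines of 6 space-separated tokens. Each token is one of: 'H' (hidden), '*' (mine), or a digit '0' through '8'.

H H H H H H
H H H H H H
H H H 1 H H
H H H H H H
H H H H H H
H H H H H H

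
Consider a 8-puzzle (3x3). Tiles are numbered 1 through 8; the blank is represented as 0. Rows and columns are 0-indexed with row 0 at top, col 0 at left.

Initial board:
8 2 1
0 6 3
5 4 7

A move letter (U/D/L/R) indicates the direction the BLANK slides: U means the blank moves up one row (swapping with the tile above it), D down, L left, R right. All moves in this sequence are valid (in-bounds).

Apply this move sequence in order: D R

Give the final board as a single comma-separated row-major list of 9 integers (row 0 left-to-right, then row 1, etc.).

Answer: 8, 2, 1, 5, 6, 3, 4, 0, 7

Derivation:
After move 1 (D):
8 2 1
5 6 3
0 4 7

After move 2 (R):
8 2 1
5 6 3
4 0 7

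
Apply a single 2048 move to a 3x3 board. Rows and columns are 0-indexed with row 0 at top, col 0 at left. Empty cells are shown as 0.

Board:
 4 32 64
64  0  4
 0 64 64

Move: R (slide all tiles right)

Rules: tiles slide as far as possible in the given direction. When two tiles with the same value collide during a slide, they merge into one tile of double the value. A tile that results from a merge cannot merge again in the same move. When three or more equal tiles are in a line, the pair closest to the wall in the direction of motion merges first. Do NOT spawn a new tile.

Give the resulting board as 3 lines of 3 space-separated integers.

Answer:   4  32  64
  0  64   4
  0   0 128

Derivation:
Slide right:
row 0: [4, 32, 64] -> [4, 32, 64]
row 1: [64, 0, 4] -> [0, 64, 4]
row 2: [0, 64, 64] -> [0, 0, 128]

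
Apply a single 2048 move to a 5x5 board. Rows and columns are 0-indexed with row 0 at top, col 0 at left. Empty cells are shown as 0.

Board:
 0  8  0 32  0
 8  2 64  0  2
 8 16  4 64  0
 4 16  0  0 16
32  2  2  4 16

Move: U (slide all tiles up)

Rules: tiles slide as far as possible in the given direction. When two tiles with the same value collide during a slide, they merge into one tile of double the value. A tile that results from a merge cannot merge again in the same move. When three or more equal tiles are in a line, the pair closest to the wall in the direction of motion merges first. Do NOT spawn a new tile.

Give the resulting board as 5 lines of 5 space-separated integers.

Slide up:
col 0: [0, 8, 8, 4, 32] -> [16, 4, 32, 0, 0]
col 1: [8, 2, 16, 16, 2] -> [8, 2, 32, 2, 0]
col 2: [0, 64, 4, 0, 2] -> [64, 4, 2, 0, 0]
col 3: [32, 0, 64, 0, 4] -> [32, 64, 4, 0, 0]
col 4: [0, 2, 0, 16, 16] -> [2, 32, 0, 0, 0]

Answer: 16  8 64 32  2
 4  2  4 64 32
32 32  2  4  0
 0  2  0  0  0
 0  0  0  0  0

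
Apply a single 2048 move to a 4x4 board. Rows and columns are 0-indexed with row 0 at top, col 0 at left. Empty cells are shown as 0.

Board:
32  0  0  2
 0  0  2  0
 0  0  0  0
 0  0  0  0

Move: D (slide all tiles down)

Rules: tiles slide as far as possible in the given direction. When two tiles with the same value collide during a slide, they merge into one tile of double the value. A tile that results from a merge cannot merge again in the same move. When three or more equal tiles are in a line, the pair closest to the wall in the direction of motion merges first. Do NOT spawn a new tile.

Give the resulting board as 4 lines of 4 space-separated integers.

Slide down:
col 0: [32, 0, 0, 0] -> [0, 0, 0, 32]
col 1: [0, 0, 0, 0] -> [0, 0, 0, 0]
col 2: [0, 2, 0, 0] -> [0, 0, 0, 2]
col 3: [2, 0, 0, 0] -> [0, 0, 0, 2]

Answer:  0  0  0  0
 0  0  0  0
 0  0  0  0
32  0  2  2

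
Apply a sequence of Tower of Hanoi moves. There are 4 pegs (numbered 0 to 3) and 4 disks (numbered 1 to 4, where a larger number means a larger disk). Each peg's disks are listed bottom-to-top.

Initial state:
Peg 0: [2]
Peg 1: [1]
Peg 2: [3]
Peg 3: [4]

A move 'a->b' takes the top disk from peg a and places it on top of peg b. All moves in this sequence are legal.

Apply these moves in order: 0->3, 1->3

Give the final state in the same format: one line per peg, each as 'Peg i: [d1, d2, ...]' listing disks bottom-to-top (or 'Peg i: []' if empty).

After move 1 (0->3):
Peg 0: []
Peg 1: [1]
Peg 2: [3]
Peg 3: [4, 2]

After move 2 (1->3):
Peg 0: []
Peg 1: []
Peg 2: [3]
Peg 3: [4, 2, 1]

Answer: Peg 0: []
Peg 1: []
Peg 2: [3]
Peg 3: [4, 2, 1]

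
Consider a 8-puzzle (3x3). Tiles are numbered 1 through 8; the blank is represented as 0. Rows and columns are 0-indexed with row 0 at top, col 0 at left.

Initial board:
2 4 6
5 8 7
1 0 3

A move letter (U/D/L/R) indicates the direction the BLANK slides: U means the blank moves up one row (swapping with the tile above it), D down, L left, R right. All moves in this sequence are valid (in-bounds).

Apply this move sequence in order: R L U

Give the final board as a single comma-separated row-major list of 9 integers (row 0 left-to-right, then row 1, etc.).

Answer: 2, 4, 6, 5, 0, 7, 1, 8, 3

Derivation:
After move 1 (R):
2 4 6
5 8 7
1 3 0

After move 2 (L):
2 4 6
5 8 7
1 0 3

After move 3 (U):
2 4 6
5 0 7
1 8 3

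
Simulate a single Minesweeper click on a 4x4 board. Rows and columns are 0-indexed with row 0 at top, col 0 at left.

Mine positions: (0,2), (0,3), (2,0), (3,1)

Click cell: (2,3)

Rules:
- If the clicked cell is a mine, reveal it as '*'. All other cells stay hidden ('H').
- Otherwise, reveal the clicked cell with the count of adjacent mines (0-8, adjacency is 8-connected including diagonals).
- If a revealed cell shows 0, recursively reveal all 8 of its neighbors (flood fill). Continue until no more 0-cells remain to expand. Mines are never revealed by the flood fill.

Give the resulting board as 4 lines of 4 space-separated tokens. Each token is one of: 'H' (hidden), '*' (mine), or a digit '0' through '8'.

H H H H
H H 2 2
H H 1 0
H H 1 0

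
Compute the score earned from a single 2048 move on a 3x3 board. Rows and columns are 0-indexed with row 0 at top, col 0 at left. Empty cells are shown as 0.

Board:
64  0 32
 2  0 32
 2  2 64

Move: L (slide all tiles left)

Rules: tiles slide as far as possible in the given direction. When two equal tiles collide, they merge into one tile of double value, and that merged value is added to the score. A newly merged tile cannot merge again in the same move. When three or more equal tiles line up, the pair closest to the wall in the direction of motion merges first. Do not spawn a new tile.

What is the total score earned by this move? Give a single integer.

Answer: 4

Derivation:
Slide left:
row 0: [64, 0, 32] -> [64, 32, 0]  score +0 (running 0)
row 1: [2, 0, 32] -> [2, 32, 0]  score +0 (running 0)
row 2: [2, 2, 64] -> [4, 64, 0]  score +4 (running 4)
Board after move:
64 32  0
 2 32  0
 4 64  0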